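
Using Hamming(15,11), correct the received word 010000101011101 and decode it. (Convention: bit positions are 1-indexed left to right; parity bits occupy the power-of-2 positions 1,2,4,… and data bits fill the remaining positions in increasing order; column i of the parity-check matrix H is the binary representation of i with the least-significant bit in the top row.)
Syndrome s = H · r^T (mod 2), r = 010000101011101:
  s[0] = (101010101010101)·(010000101011101) mod 2 = 0+0+0+0+0+0+1+0+1+0+1+0+1+0+1 mod 2 = 1
  s[1] = (011001100110011)·(010000101011101) mod 2 = 0+1+0+0+0+0+1+0+0+0+1+0+0+0+1 mod 2 = 0
  s[2] = (000111100001111)·(010000101011101) mod 2 = 0+0+0+0+0+0+1+0+0+0+0+1+1+0+1 mod 2 = 0
  s[3] = (000000011111111)·(010000101011101) mod 2 = 0+0+0+0+0+0+0+0+1+0+1+1+1+0+1 mod 2 = 1
Syndrome = 1001
Column 9 of H equals this syndrome → error at bit 9 (1-indexed).
Flip bit 9: 010000101011101 → 010000100011101
Extract data bits at positions {3,5,6,7,9,10,11,12,13,14,15}: 00010011101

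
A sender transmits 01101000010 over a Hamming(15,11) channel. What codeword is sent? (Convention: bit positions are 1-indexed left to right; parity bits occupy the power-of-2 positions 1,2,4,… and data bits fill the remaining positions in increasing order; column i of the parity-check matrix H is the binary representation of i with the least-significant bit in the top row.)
Codeword c = d · G (mod 2), d = 01101000010:
  c[0] = d·G[:,0] = (01101000010)·(11011010101) mod 2 = 0+1+0+0+1+0+0+0+0+0+0 mod 2 = 0
  c[1] = d·G[:,1] = (01101000010)·(10110110011) mod 2 = 0+0+1+0+0+0+0+0+0+1+0 mod 2 = 0
  c[2] = d·G[:,2] = (01101000010)·(10000000000) mod 2 = 0+0+0+0+0+0+0+0+0+0+0 mod 2 = 0
  c[3] = d·G[:,3] = (01101000010)·(01110001111) mod 2 = 0+1+1+0+0+0+0+0+0+1+0 mod 2 = 1
  c[4] = d·G[:,4] = (01101000010)·(01000000000) mod 2 = 0+1+0+0+0+0+0+0+0+0+0 mod 2 = 1
  c[5] = d·G[:,5] = (01101000010)·(00100000000) mod 2 = 0+0+1+0+0+0+0+0+0+0+0 mod 2 = 1
  c[6] = d·G[:,6] = (01101000010)·(00010000000) mod 2 = 0+0+0+0+0+0+0+0+0+0+0 mod 2 = 0
  c[7] = d·G[:,7] = (01101000010)·(00001111111) mod 2 = 0+0+0+0+1+0+0+0+0+1+0 mod 2 = 0
  c[8] = d·G[:,8] = (01101000010)·(00001000000) mod 2 = 0+0+0+0+1+0+0+0+0+0+0 mod 2 = 1
  c[9] = d·G[:,9] = (01101000010)·(00000100000) mod 2 = 0+0+0+0+0+0+0+0+0+0+0 mod 2 = 0
  c[10] = d·G[:,10] = (01101000010)·(00000010000) mod 2 = 0+0+0+0+0+0+0+0+0+0+0 mod 2 = 0
  c[11] = d·G[:,11] = (01101000010)·(00000001000) mod 2 = 0+0+0+0+0+0+0+0+0+0+0 mod 2 = 0
  c[12] = d·G[:,12] = (01101000010)·(00000000100) mod 2 = 0+0+0+0+0+0+0+0+0+0+0 mod 2 = 0
  c[13] = d·G[:,13] = (01101000010)·(00000000010) mod 2 = 0+0+0+0+0+0+0+0+0+1+0 mod 2 = 1
  c[14] = d·G[:,14] = (01101000010)·(00000000001) mod 2 = 0+0+0+0+0+0+0+0+0+0+0 mod 2 = 0
Codeword = 000111001000010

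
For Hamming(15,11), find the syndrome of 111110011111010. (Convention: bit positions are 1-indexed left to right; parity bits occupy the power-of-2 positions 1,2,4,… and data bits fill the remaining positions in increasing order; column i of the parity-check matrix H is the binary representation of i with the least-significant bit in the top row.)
Syndrome s = H · r^T (mod 2), r = 111110011111010:
  s[0] = (101010101010101)·(111110011111010) mod 2 = 1+0+1+0+1+0+0+0+1+0+1+0+0+0+0 mod 2 = 1
  s[1] = (011001100110011)·(111110011111010) mod 2 = 0+1+1+0+0+0+0+0+0+1+1+0+0+1+0 mod 2 = 1
  s[2] = (000111100001111)·(111110011111010) mod 2 = 0+0+0+1+1+0+0+0+0+0+0+1+0+1+0 mod 2 = 0
  s[3] = (000000011111111)·(111110011111010) mod 2 = 0+0+0+0+0+0+0+1+1+1+1+1+0+1+0 mod 2 = 0
Syndrome = 1100
Non-zero syndrome: error at position 3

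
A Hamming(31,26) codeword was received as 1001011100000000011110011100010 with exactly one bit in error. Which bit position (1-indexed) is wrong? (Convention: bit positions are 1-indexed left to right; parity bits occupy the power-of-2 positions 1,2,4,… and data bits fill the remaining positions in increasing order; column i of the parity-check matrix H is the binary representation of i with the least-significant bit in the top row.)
Syndrome s = H · r^T (mod 2), r = 1001011100000000011110011100010:
  s[0] = (1010101010101010101010101010101)·(1001011100000000011110011100010) mod 2 = 1+0+0+0+0+0+1+0+0+0+0+0+0+0+0+0+0+0+1+0+1+0+0+0+1+0+0+0+0+0+0 mod 2 = 1
  s[1] = (0110011001100110011001100110011)·(1001011100000000011110011100010) mod 2 = 0+0+0+0+0+1+1+0+0+0+0+0+0+0+0+0+0+1+1+0+0+0+0+0+0+1+0+0+0+1+0 mod 2 = 0
  s[2] = (0001111000011110000111100001111)·(1001011100000000011110011100010) mod 2 = 0+0+0+1+0+1+1+0+0+0+0+0+0+0+0+0+0+0+0+1+1+0+0+0+0+0+0+0+0+1+0 mod 2 = 0
  s[3] = (0000000111111110000000011111111)·(1001011100000000011110011100010) mod 2 = 0+0+0+0+0+0+0+1+0+0+0+0+0+0+0+0+0+0+0+0+0+0+0+1+1+1+0+0+0+1+0 mod 2 = 1
  s[4] = (0000000000000001111111111111111)·(1001011100000000011110011100010) mod 2 = 0+0+0+0+0+0+0+0+0+0+0+0+0+0+0+0+0+1+1+1+1+0+0+1+1+1+0+0+0+1+0 mod 2 = 0
Syndrome = 10010
Column i of H is the binary representation of i, so the syndrome is the binary index of the flipped bit.
Read s = 10010 with s[0] as LSB: 1·2^0 + 0·2^1 + 0·2^2 + 1·2^3 + 0·2^4 = 9.
Error is at bit position 9.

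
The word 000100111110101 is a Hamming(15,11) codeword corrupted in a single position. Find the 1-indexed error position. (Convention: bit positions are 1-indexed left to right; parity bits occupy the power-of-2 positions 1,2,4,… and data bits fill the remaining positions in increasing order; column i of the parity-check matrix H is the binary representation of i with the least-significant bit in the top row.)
Syndrome s = H · r^T (mod 2), r = 000100111110101:
  s[0] = (101010101010101)·(000100111110101) mod 2 = 0+0+0+0+0+0+1+0+1+0+1+0+1+0+1 mod 2 = 1
  s[1] = (011001100110011)·(000100111110101) mod 2 = 0+0+0+0+0+0+1+0+0+1+1+0+0+0+1 mod 2 = 0
  s[2] = (000111100001111)·(000100111110101) mod 2 = 0+0+0+1+0+0+1+0+0+0+0+0+1+0+1 mod 2 = 0
  s[3] = (000000011111111)·(000100111110101) mod 2 = 0+0+0+0+0+0+0+1+1+1+1+0+1+0+1 mod 2 = 0
Syndrome = 1000
Column i of H is the binary representation of i, so the syndrome is the binary index of the flipped bit.
Read s = 1000 with s[0] as LSB: 1·2^0 + 0·2^1 + 0·2^2 + 0·2^3 = 1.
Error is at bit position 1.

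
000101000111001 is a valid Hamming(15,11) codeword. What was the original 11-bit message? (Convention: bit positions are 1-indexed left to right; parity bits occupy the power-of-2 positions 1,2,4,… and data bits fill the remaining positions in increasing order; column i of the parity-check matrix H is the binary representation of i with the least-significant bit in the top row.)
Parity bits occupy power-of-2 positions; data bits are at positions {3,5,6,7,9,10,11,12,13,14,15} (1-indexed).
Extract: c[3]=0 c[5]=0 c[6]=1 c[7]=0 c[9]=0 c[10]=1 c[11]=1 c[12]=1 c[13]=0 c[14]=0 c[15]=1
Data = 00100111001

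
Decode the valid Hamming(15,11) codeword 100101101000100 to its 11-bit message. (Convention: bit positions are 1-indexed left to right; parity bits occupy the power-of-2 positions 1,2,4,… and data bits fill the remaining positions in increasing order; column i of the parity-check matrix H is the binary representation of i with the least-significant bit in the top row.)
Parity bits occupy power-of-2 positions; data bits are at positions {3,5,6,7,9,10,11,12,13,14,15} (1-indexed).
Extract: c[3]=0 c[5]=0 c[6]=1 c[7]=1 c[9]=1 c[10]=0 c[11]=0 c[12]=0 c[13]=1 c[14]=0 c[15]=0
Data = 00111000100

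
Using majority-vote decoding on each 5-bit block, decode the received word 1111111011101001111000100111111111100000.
Split into 5-bit blocks and majority-vote each:
  block 1 = 11111: 5 ones, 0 zeros → 1
  block 2 = 11011: 4 ones, 1 zeros → 1
  block 3 = 10100: 2 ones, 3 zeros → 0
  block 4 = 11110: 4 ones, 1 zeros → 1
  block 5 = 00100: 1 ones, 4 zeros → 0
  block 6 = 11111: 5 ones, 0 zeros → 1
  block 7 = 11111: 5 ones, 0 zeros → 1
  block 8 = 00000: 0 ones, 5 zeros → 0
Decoded = 11010110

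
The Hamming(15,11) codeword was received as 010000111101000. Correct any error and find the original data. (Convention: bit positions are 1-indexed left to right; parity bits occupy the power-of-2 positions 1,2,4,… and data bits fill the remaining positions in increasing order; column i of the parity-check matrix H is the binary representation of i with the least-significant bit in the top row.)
Syndrome s = H · r^T (mod 2), r = 010000111101000:
  s[0] = (101010101010101)·(010000111101000) mod 2 = 0+0+0+0+0+0+1+0+1+0+0+0+0+0+0 mod 2 = 0
  s[1] = (011001100110011)·(010000111101000) mod 2 = 0+1+0+0+0+0+1+0+0+1+0+0+0+0+0 mod 2 = 1
  s[2] = (000111100001111)·(010000111101000) mod 2 = 0+0+0+0+0+0+1+0+0+0+0+1+0+0+0 mod 2 = 0
  s[3] = (000000011111111)·(010000111101000) mod 2 = 0+0+0+0+0+0+0+1+1+1+0+1+0+0+0 mod 2 = 0
Syndrome = 0100
Column 2 of H equals this syndrome → error at bit 2 (1-indexed).
Flip bit 2: 010000111101000 → 000000111101000
Extract data bits at positions {3,5,6,7,9,10,11,12,13,14,15}: 00011101000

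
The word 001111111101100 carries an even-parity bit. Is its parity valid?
Sum of all bits: 0+0+1+1+1+1+1+1+1+1+0+1+1+0+0 = 10; 10 mod 2 = 0. Result is 0 → valid parity.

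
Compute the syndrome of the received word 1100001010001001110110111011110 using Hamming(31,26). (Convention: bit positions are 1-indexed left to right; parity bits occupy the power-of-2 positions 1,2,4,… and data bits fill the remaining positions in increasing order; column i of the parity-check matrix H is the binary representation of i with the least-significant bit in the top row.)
Syndrome s = H · r^T (mod 2), r = 1100001010001001110110111011110:
  s[0] = (1010101010101010101010101010101)·(1100001010001001110110111011110) mod 2 = 1+0+0+0+0+0+1+0+1+0+0+0+1+0+0+0+1+0+0+0+1+0+1+0+1+0+1+0+1+0+0 mod 2 = 0
  s[1] = (0110011001100110011001100110011)·(1100001010001001110110111011110) mod 2 = 0+1+0+0+0+0+1+0+0+0+0+0+0+0+0+0+0+1+0+0+0+0+1+0+0+0+1+0+0+1+0 mod 2 = 0
  s[2] = (0001111000011110000111100001111)·(1100001010001001110110111011110) mod 2 = 0+0+0+0+0+0+1+0+0+0+0+0+1+0+0+0+0+0+0+1+1+0+1+0+0+0+0+1+1+1+0 mod 2 = 0
  s[3] = (0000000111111110000000011111111)·(1100001010001001110110111011110) mod 2 = 0+0+0+0+0+0+0+0+1+0+0+0+1+0+0+0+0+0+0+0+0+0+0+1+1+0+1+1+1+1+0 mod 2 = 0
  s[4] = (0000000000000001111111111111111)·(1100001010001001110110111011110) mod 2 = 0+0+0+0+0+0+0+0+0+0+0+0+0+0+0+1+1+1+0+1+1+0+1+1+1+0+1+1+1+1+0 mod 2 = 0
Syndrome = 00000
s = 0: no error detected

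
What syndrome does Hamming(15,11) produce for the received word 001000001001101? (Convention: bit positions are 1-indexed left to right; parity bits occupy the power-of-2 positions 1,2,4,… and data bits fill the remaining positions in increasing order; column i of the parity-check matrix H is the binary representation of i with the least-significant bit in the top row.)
Syndrome s = H · r^T (mod 2), r = 001000001001101:
  s[0] = (101010101010101)·(001000001001101) mod 2 = 0+0+1+0+0+0+0+0+1+0+0+0+1+0+1 mod 2 = 0
  s[1] = (011001100110011)·(001000001001101) mod 2 = 0+0+1+0+0+0+0+0+0+0+0+0+0+0+1 mod 2 = 0
  s[2] = (000111100001111)·(001000001001101) mod 2 = 0+0+0+0+0+0+0+0+0+0+0+1+1+0+1 mod 2 = 1
  s[3] = (000000011111111)·(001000001001101) mod 2 = 0+0+0+0+0+0+0+0+1+0+0+1+1+0+1 mod 2 = 0
Syndrome = 0010
Non-zero syndrome: error at position 4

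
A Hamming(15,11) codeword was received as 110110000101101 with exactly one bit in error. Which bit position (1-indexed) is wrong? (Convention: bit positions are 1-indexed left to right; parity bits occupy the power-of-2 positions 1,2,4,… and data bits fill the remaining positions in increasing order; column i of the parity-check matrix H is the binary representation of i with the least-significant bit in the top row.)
Syndrome s = H · r^T (mod 2), r = 110110000101101:
  s[0] = (101010101010101)·(110110000101101) mod 2 = 1+0+0+0+1+0+0+0+0+0+0+0+1+0+1 mod 2 = 0
  s[1] = (011001100110011)·(110110000101101) mod 2 = 0+1+0+0+0+0+0+0+0+1+0+0+0+0+1 mod 2 = 1
  s[2] = (000111100001111)·(110110000101101) mod 2 = 0+0+0+1+1+0+0+0+0+0+0+1+1+0+1 mod 2 = 1
  s[3] = (000000011111111)·(110110000101101) mod 2 = 0+0+0+0+0+0+0+0+0+1+0+1+1+0+1 mod 2 = 0
Syndrome = 0110
Column i of H is the binary representation of i, so the syndrome is the binary index of the flipped bit.
Read s = 0110 with s[0] as LSB: 0·2^0 + 1·2^1 + 1·2^2 + 0·2^3 = 6.
Error is at bit position 6.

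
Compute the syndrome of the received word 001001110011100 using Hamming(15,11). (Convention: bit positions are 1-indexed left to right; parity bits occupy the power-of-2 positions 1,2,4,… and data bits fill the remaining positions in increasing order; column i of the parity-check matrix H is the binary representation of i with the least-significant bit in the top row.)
Syndrome s = H · r^T (mod 2), r = 001001110011100:
  s[0] = (101010101010101)·(001001110011100) mod 2 = 0+0+1+0+0+0+1+0+0+0+1+0+1+0+0 mod 2 = 0
  s[1] = (011001100110011)·(001001110011100) mod 2 = 0+0+1+0+0+1+1+0+0+0+1+0+0+0+0 mod 2 = 0
  s[2] = (000111100001111)·(001001110011100) mod 2 = 0+0+0+0+0+1+1+0+0+0+0+1+1+0+0 mod 2 = 0
  s[3] = (000000011111111)·(001001110011100) mod 2 = 0+0+0+0+0+0+0+1+0+0+1+1+1+0+0 mod 2 = 0
Syndrome = 0000
s = 0: no error detected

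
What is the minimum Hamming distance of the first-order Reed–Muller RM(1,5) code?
d_min = 16 (RM(1,5) has length 32 and minimum distance 2^(m−1) = 16).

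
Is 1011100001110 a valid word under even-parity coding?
Sum of all bits: 1+0+1+1+1+0+0+0+0+1+1+1+0 = 7; 7 mod 2 = 1. Result is 1 → parity error detected.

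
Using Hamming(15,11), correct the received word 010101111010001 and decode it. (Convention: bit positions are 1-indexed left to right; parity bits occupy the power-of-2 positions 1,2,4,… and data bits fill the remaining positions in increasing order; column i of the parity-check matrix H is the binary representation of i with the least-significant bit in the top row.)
Syndrome s = H · r^T (mod 2), r = 010101111010001:
  s[0] = (101010101010101)·(010101111010001) mod 2 = 0+0+0+0+0+0+1+0+1+0+1+0+0+0+1 mod 2 = 0
  s[1] = (011001100110011)·(010101111010001) mod 2 = 0+1+0+0+0+1+1+0+0+0+1+0+0+0+1 mod 2 = 1
  s[2] = (000111100001111)·(010101111010001) mod 2 = 0+0+0+1+0+1+1+0+0+0+0+0+0+0+1 mod 2 = 0
  s[3] = (000000011111111)·(010101111010001) mod 2 = 0+0+0+0+0+0+0+1+1+0+1+0+0+0+1 mod 2 = 0
Syndrome = 0100
Column 2 of H equals this syndrome → error at bit 2 (1-indexed).
Flip bit 2: 010101111010001 → 000101111010001
Extract data bits at positions {3,5,6,7,9,10,11,12,13,14,15}: 00111010001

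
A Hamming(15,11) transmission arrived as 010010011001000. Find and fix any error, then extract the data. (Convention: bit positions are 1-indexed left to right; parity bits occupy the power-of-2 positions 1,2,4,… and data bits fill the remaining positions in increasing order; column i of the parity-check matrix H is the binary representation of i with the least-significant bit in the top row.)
Syndrome s = H · r^T (mod 2), r = 010010011001000:
  s[0] = (101010101010101)·(010010011001000) mod 2 = 0+0+0+0+1+0+0+0+1+0+0+0+0+0+0 mod 2 = 0
  s[1] = (011001100110011)·(010010011001000) mod 2 = 0+1+0+0+0+0+0+0+0+0+0+0+0+0+0 mod 2 = 1
  s[2] = (000111100001111)·(010010011001000) mod 2 = 0+0+0+0+1+0+0+0+0+0+0+1+0+0+0 mod 2 = 0
  s[3] = (000000011111111)·(010010011001000) mod 2 = 0+0+0+0+0+0+0+1+1+0+0+1+0+0+0 mod 2 = 1
Syndrome = 0101
Column 10 of H equals this syndrome → error at bit 10 (1-indexed).
Flip bit 10: 010010011001000 → 010010011101000
Extract data bits at positions {3,5,6,7,9,10,11,12,13,14,15}: 01001101000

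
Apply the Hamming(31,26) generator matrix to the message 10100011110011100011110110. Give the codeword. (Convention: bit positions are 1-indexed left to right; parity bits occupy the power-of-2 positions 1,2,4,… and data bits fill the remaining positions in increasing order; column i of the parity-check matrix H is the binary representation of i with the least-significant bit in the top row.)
Codeword c = d · G (mod 2), d = 10100011110011100011110110:
  c[0] = d·G[:,0] = (10100011110011100011110110)·(11011010101101010101010101) mod 2 = 1+0+0+0+0+0+1+0+1+0+0+0+0+1+0+0+0+0+0+1+0+1+0+1+0+0 mod 2 = 1
  c[1] = d·G[:,1] = (10100011110011100011110110)·(10110110011011001100110011) mod 2 = 1+0+1+0+0+0+1+0+0+1+0+0+1+1+0+0+0+0+0+0+1+1+0+0+1+0 mod 2 = 1
  c[2] = d·G[:,2] = (10100011110011100011110110)·(10000000000000000000000000) mod 2 = 1+0+0+0+0+0+0+0+0+0+0+0+0+0+0+0+0+0+0+0+0+0+0+0+0+0 mod 2 = 1
  c[3] = d·G[:,3] = (10100011110011100011110110)·(01110001111000111100001111) mod 2 = 0+0+1+0+0+0+0+1+1+1+0+0+0+0+1+0+0+0+0+0+0+0+0+1+1+0 mod 2 = 1
  c[4] = d·G[:,4] = (10100011110011100011110110)·(01000000000000000000000000) mod 2 = 0+0+0+0+0+0+0+0+0+0+0+0+0+0+0+0+0+0+0+0+0+0+0+0+0+0 mod 2 = 0
  c[5] = d·G[:,5] = (10100011110011100011110110)·(00100000000000000000000000) mod 2 = 0+0+1+0+0+0+0+0+0+0+0+0+0+0+0+0+0+0+0+0+0+0+0+0+0+0 mod 2 = 1
  c[6] = d·G[:,6] = (10100011110011100011110110)·(00010000000000000000000000) mod 2 = 0+0+0+0+0+0+0+0+0+0+0+0+0+0+0+0+0+0+0+0+0+0+0+0+0+0 mod 2 = 0
  c[7] = d·G[:,7] = (10100011110011100011110110)·(00001111111000000011111111) mod 2 = 0+0+0+0+0+0+1+1+1+1+0+0+0+0+0+0+0+0+1+1+1+1+0+1+1+0 mod 2 = 0
  c[8] = d·G[:,8] = (10100011110011100011110110)·(00001000000000000000000000) mod 2 = 0+0+0+0+0+0+0+0+0+0+0+0+0+0+0+0+0+0+0+0+0+0+0+0+0+0 mod 2 = 0
  c[9] = d·G[:,9] = (10100011110011100011110110)·(00000100000000000000000000) mod 2 = 0+0+0+0+0+0+0+0+0+0+0+0+0+0+0+0+0+0+0+0+0+0+0+0+0+0 mod 2 = 0
  c[10] = d·G[:,10] = (10100011110011100011110110)·(00000010000000000000000000) mod 2 = 0+0+0+0+0+0+1+0+0+0+0+0+0+0+0+0+0+0+0+0+0+0+0+0+0+0 mod 2 = 1
  c[11] = d·G[:,11] = (10100011110011100011110110)·(00000001000000000000000000) mod 2 = 0+0+0+0+0+0+0+1+0+0+0+0+0+0+0+0+0+0+0+0+0+0+0+0+0+0 mod 2 = 1
  c[12] = d·G[:,12] = (10100011110011100011110110)·(00000000100000000000000000) mod 2 = 0+0+0+0+0+0+0+0+1+0+0+0+0+0+0+0+0+0+0+0+0+0+0+0+0+0 mod 2 = 1
  c[13] = d·G[:,13] = (10100011110011100011110110)·(00000000010000000000000000) mod 2 = 0+0+0+0+0+0+0+0+0+1+0+0+0+0+0+0+0+0+0+0+0+0+0+0+0+0 mod 2 = 1
  c[14] = d·G[:,14] = (10100011110011100011110110)·(00000000001000000000000000) mod 2 = 0+0+0+0+0+0+0+0+0+0+0+0+0+0+0+0+0+0+0+0+0+0+0+0+0+0 mod 2 = 0
  c[15] = d·G[:,15] = (10100011110011100011110110)·(00000000000111111111111111) mod 2 = 0+0+0+0+0+0+0+0+0+0+0+0+1+1+1+0+0+0+1+1+1+1+0+1+1+0 mod 2 = 1
  c[16] = d·G[:,16] = (10100011110011100011110110)·(00000000000100000000000000) mod 2 = 0+0+0+0+0+0+0+0+0+0+0+0+0+0+0+0+0+0+0+0+0+0+0+0+0+0 mod 2 = 0
  c[17] = d·G[:,17] = (10100011110011100011110110)·(00000000000010000000000000) mod 2 = 0+0+0+0+0+0+0+0+0+0+0+0+1+0+0+0+0+0+0+0+0+0+0+0+0+0 mod 2 = 1
  c[18] = d·G[:,18] = (10100011110011100011110110)·(00000000000001000000000000) mod 2 = 0+0+0+0+0+0+0+0+0+0+0+0+0+1+0+0+0+0+0+0+0+0+0+0+0+0 mod 2 = 1
  c[19] = d·G[:,19] = (10100011110011100011110110)·(00000000000000100000000000) mod 2 = 0+0+0+0+0+0+0+0+0+0+0+0+0+0+1+0+0+0+0+0+0+0+0+0+0+0 mod 2 = 1
  c[20] = d·G[:,20] = (10100011110011100011110110)·(00000000000000010000000000) mod 2 = 0+0+0+0+0+0+0+0+0+0+0+0+0+0+0+0+0+0+0+0+0+0+0+0+0+0 mod 2 = 0
  c[21] = d·G[:,21] = (10100011110011100011110110)·(00000000000000001000000000) mod 2 = 0+0+0+0+0+0+0+0+0+0+0+0+0+0+0+0+0+0+0+0+0+0+0+0+0+0 mod 2 = 0
  c[22] = d·G[:,22] = (10100011110011100011110110)·(00000000000000000100000000) mod 2 = 0+0+0+0+0+0+0+0+0+0+0+0+0+0+0+0+0+0+0+0+0+0+0+0+0+0 mod 2 = 0
  c[23] = d·G[:,23] = (10100011110011100011110110)·(00000000000000000010000000) mod 2 = 0+0+0+0+0+0+0+0+0+0+0+0+0+0+0+0+0+0+1+0+0+0+0+0+0+0 mod 2 = 1
  c[24] = d·G[:,24] = (10100011110011100011110110)·(00000000000000000001000000) mod 2 = 0+0+0+0+0+0+0+0+0+0+0+0+0+0+0+0+0+0+0+1+0+0+0+0+0+0 mod 2 = 1
  c[25] = d·G[:,25] = (10100011110011100011110110)·(00000000000000000000100000) mod 2 = 0+0+0+0+0+0+0+0+0+0+0+0+0+0+0+0+0+0+0+0+1+0+0+0+0+0 mod 2 = 1
  c[26] = d·G[:,26] = (10100011110011100011110110)·(00000000000000000000010000) mod 2 = 0+0+0+0+0+0+0+0+0+0+0+0+0+0+0+0+0+0+0+0+0+1+0+0+0+0 mod 2 = 1
  c[27] = d·G[:,27] = (10100011110011100011110110)·(00000000000000000000001000) mod 2 = 0+0+0+0+0+0+0+0+0+0+0+0+0+0+0+0+0+0+0+0+0+0+0+0+0+0 mod 2 = 0
  c[28] = d·G[:,28] = (10100011110011100011110110)·(00000000000000000000000100) mod 2 = 0+0+0+0+0+0+0+0+0+0+0+0+0+0+0+0+0+0+0+0+0+0+0+1+0+0 mod 2 = 1
  c[29] = d·G[:,29] = (10100011110011100011110110)·(00000000000000000000000010) mod 2 = 0+0+0+0+0+0+0+0+0+0+0+0+0+0+0+0+0+0+0+0+0+0+0+0+1+0 mod 2 = 1
  c[30] = d·G[:,30] = (10100011110011100011110110)·(00000000000000000000000001) mod 2 = 0+0+0+0+0+0+0+0+0+0+0+0+0+0+0+0+0+0+0+0+0+0+0+0+0+0 mod 2 = 0
Codeword = 1111010000111101011100011110110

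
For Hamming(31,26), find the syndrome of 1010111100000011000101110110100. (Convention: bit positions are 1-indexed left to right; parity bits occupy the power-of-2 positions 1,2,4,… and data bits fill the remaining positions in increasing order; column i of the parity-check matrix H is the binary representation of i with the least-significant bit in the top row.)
Syndrome s = H · r^T (mod 2), r = 1010111100000011000101110110100:
  s[0] = (1010101010101010101010101010101)·(1010111100000011000101110110100) mod 2 = 1+0+1+0+1+0+1+0+0+0+0+0+0+0+1+0+0+0+0+0+0+0+1+0+0+0+1+0+1+0+0 mod 2 = 0
  s[1] = (0110011001100110011001100110011)·(1010111100000011000101110110100) mod 2 = 0+0+1+0+0+1+1+0+0+0+0+0+0+0+1+0+0+0+0+0+0+1+1+0+0+1+1+0+0+0+0 mod 2 = 0
  s[2] = (0001111000011110000111100001111)·(1010111100000011000101110110100) mod 2 = 0+0+0+0+1+1+1+0+0+0+0+0+0+0+1+0+0+0+0+1+0+1+1+0+0+0+0+0+1+0+0 mod 2 = 0
  s[3] = (0000000111111110000000011111111)·(1010111100000011000101110110100) mod 2 = 0+0+0+0+0+0+0+1+0+0+0+0+0+0+1+0+0+0+0+0+0+0+0+1+0+1+1+0+1+0+0 mod 2 = 0
  s[4] = (0000000000000001111111111111111)·(1010111100000011000101110110100) mod 2 = 0+0+0+0+0+0+0+0+0+0+0+0+0+0+0+1+0+0+0+1+0+1+1+1+0+1+1+0+1+0+0 mod 2 = 0
Syndrome = 00000
s = 0: no error detected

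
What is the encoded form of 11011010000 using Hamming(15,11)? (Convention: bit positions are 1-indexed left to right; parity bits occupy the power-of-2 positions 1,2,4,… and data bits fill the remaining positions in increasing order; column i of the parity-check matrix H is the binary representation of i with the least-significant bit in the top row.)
Codeword c = d · G (mod 2), d = 11011010000:
  c[0] = d·G[:,0] = (11011010000)·(11011010101) mod 2 = 1+1+0+1+1+0+1+0+0+0+0 mod 2 = 1
  c[1] = d·G[:,1] = (11011010000)·(10110110011) mod 2 = 1+0+0+1+0+0+1+0+0+0+0 mod 2 = 1
  c[2] = d·G[:,2] = (11011010000)·(10000000000) mod 2 = 1+0+0+0+0+0+0+0+0+0+0 mod 2 = 1
  c[3] = d·G[:,3] = (11011010000)·(01110001111) mod 2 = 0+1+0+1+0+0+0+0+0+0+0 mod 2 = 0
  c[4] = d·G[:,4] = (11011010000)·(01000000000) mod 2 = 0+1+0+0+0+0+0+0+0+0+0 mod 2 = 1
  c[5] = d·G[:,5] = (11011010000)·(00100000000) mod 2 = 0+0+0+0+0+0+0+0+0+0+0 mod 2 = 0
  c[6] = d·G[:,6] = (11011010000)·(00010000000) mod 2 = 0+0+0+1+0+0+0+0+0+0+0 mod 2 = 1
  c[7] = d·G[:,7] = (11011010000)·(00001111111) mod 2 = 0+0+0+0+1+0+1+0+0+0+0 mod 2 = 0
  c[8] = d·G[:,8] = (11011010000)·(00001000000) mod 2 = 0+0+0+0+1+0+0+0+0+0+0 mod 2 = 1
  c[9] = d·G[:,9] = (11011010000)·(00000100000) mod 2 = 0+0+0+0+0+0+0+0+0+0+0 mod 2 = 0
  c[10] = d·G[:,10] = (11011010000)·(00000010000) mod 2 = 0+0+0+0+0+0+1+0+0+0+0 mod 2 = 1
  c[11] = d·G[:,11] = (11011010000)·(00000001000) mod 2 = 0+0+0+0+0+0+0+0+0+0+0 mod 2 = 0
  c[12] = d·G[:,12] = (11011010000)·(00000000100) mod 2 = 0+0+0+0+0+0+0+0+0+0+0 mod 2 = 0
  c[13] = d·G[:,13] = (11011010000)·(00000000010) mod 2 = 0+0+0+0+0+0+0+0+0+0+0 mod 2 = 0
  c[14] = d·G[:,14] = (11011010000)·(00000000001) mod 2 = 0+0+0+0+0+0+0+0+0+0+0 mod 2 = 0
Codeword = 111010101010000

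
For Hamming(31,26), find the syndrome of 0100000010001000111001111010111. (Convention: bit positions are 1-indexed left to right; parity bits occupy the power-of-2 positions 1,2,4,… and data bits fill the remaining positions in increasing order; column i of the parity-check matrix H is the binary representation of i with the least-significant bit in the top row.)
Syndrome s = H · r^T (mod 2), r = 0100000010001000111001111010111:
  s[0] = (1010101010101010101010101010101)·(0100000010001000111001111010111) mod 2 = 0+0+0+0+0+0+0+0+1+0+0+0+1+0+0+0+1+0+1+0+0+0+1+0+1+0+1+0+1+0+1 mod 2 = 1
  s[1] = (0110011001100110011001100110011)·(0100000010001000111001111010111) mod 2 = 0+1+0+0+0+0+0+0+0+0+0+0+0+0+0+0+0+1+1+0+0+1+1+0+0+0+1+0+0+1+1 mod 2 = 0
  s[2] = (0001111000011110000111100001111)·(0100000010001000111001111010111) mod 2 = 0+0+0+0+0+0+0+0+0+0+0+0+1+0+0+0+0+0+0+0+0+1+1+0+0+0+0+0+1+1+1 mod 2 = 0
  s[3] = (0000000111111110000000011111111)·(0100000010001000111001111010111) mod 2 = 0+0+0+0+0+0+0+0+1+0+0+0+1+0+0+0+0+0+0+0+0+0+0+1+1+0+1+0+1+1+1 mod 2 = 0
  s[4] = (0000000000000001111111111111111)·(0100000010001000111001111010111) mod 2 = 0+0+0+0+0+0+0+0+0+0+0+0+0+0+0+0+1+1+1+0+0+1+1+1+1+0+1+0+1+1+1 mod 2 = 1
Syndrome = 10001
Non-zero syndrome: error at position 17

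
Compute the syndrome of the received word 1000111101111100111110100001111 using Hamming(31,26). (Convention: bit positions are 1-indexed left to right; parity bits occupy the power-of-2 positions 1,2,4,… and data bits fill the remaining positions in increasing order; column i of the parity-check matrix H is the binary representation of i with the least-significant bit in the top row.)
Syndrome s = H · r^T (mod 2), r = 1000111101111100111110100001111:
  s[0] = (1010101010101010101010101010101)·(1000111101111100111110100001111) mod 2 = 1+0+0+0+1+0+1+0+0+0+1+0+1+0+0+0+1+0+1+0+1+0+1+0+0+0+0+0+1+0+1 mod 2 = 1
  s[1] = (0110011001100110011001100110011)·(1000111101111100111110100001111) mod 2 = 0+0+0+0+0+1+1+0+0+1+1+0+0+1+0+0+0+1+1+0+0+0+1+0+0+0+0+0+0+1+1 mod 2 = 0
  s[2] = (0001111000011110000111100001111)·(1000111101111100111110100001111) mod 2 = 0+0+0+0+1+1+1+0+0+0+0+1+1+1+0+0+0+0+0+1+1+0+1+0+0+0+0+1+1+1+1 mod 2 = 1
  s[3] = (0000000111111110000000011111111)·(1000111101111100111110100001111) mod 2 = 0+0+0+0+0+0+0+1+0+1+1+1+1+1+0+0+0+0+0+0+0+0+0+0+0+0+0+1+1+1+1 mod 2 = 0
  s[4] = (0000000000000001111111111111111)·(1000111101111100111110100001111) mod 2 = 0+0+0+0+0+0+0+0+0+0+0+0+0+0+0+0+1+1+1+1+1+0+1+0+0+0+0+1+1+1+1 mod 2 = 0
Syndrome = 10100
Non-zero syndrome: error at position 5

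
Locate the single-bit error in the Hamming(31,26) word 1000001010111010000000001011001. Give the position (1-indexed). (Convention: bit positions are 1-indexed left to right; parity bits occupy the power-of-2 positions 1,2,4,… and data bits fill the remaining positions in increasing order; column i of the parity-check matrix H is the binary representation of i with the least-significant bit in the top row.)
Syndrome s = H · r^T (mod 2), r = 1000001010111010000000001011001:
  s[0] = (1010101010101010101010101010101)·(1000001010111010000000001011001) mod 2 = 1+0+0+0+0+0+1+0+1+0+1+0+1+0+1+0+0+0+0+0+0+0+0+0+1+0+1+0+0+0+1 mod 2 = 1
  s[1] = (0110011001100110011001100110011)·(1000001010111010000000001011001) mod 2 = 0+0+0+0+0+0+1+0+0+0+1+0+0+0+1+0+0+0+0+0+0+0+0+0+0+0+1+0+0+0+1 mod 2 = 1
  s[2] = (0001111000011110000111100001111)·(1000001010111010000000001011001) mod 2 = 0+0+0+0+0+0+1+0+0+0+0+1+1+0+1+0+0+0+0+0+0+0+0+0+0+0+0+1+0+0+1 mod 2 = 0
  s[3] = (0000000111111110000000011111111)·(1000001010111010000000001011001) mod 2 = 0+0+0+0+0+0+0+0+1+0+1+1+1+0+1+0+0+0+0+0+0+0+0+0+1+0+1+1+0+0+1 mod 2 = 1
  s[4] = (0000000000000001111111111111111)·(1000001010111010000000001011001) mod 2 = 0+0+0+0+0+0+0+0+0+0+0+0+0+0+0+0+0+0+0+0+0+0+0+0+1+0+1+1+0+0+1 mod 2 = 0
Syndrome = 11010
Column i of H is the binary representation of i, so the syndrome is the binary index of the flipped bit.
Read s = 11010 with s[0] as LSB: 1·2^0 + 1·2^1 + 0·2^2 + 1·2^3 + 0·2^4 = 11.
Error is at bit position 11.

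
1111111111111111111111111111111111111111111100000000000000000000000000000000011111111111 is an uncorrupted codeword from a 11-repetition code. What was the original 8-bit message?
Split into 11-bit blocks: 11111111111 11111111111 11111111111 11111111111 00000000000 00000000000 00000000000 11111111111
Data = 11110001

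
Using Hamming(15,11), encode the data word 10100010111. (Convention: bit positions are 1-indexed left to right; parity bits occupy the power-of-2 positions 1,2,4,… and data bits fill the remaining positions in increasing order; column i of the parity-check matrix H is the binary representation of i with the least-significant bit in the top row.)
Codeword c = d · G (mod 2), d = 10100010111:
  c[0] = d·G[:,0] = (10100010111)·(11011010101) mod 2 = 1+0+0+0+0+0+1+0+1+0+1 mod 2 = 0
  c[1] = d·G[:,1] = (10100010111)·(10110110011) mod 2 = 1+0+1+0+0+0+1+0+0+1+1 mod 2 = 1
  c[2] = d·G[:,2] = (10100010111)·(10000000000) mod 2 = 1+0+0+0+0+0+0+0+0+0+0 mod 2 = 1
  c[3] = d·G[:,3] = (10100010111)·(01110001111) mod 2 = 0+0+1+0+0+0+0+0+1+1+1 mod 2 = 0
  c[4] = d·G[:,4] = (10100010111)·(01000000000) mod 2 = 0+0+0+0+0+0+0+0+0+0+0 mod 2 = 0
  c[5] = d·G[:,5] = (10100010111)·(00100000000) mod 2 = 0+0+1+0+0+0+0+0+0+0+0 mod 2 = 1
  c[6] = d·G[:,6] = (10100010111)·(00010000000) mod 2 = 0+0+0+0+0+0+0+0+0+0+0 mod 2 = 0
  c[7] = d·G[:,7] = (10100010111)·(00001111111) mod 2 = 0+0+0+0+0+0+1+0+1+1+1 mod 2 = 0
  c[8] = d·G[:,8] = (10100010111)·(00001000000) mod 2 = 0+0+0+0+0+0+0+0+0+0+0 mod 2 = 0
  c[9] = d·G[:,9] = (10100010111)·(00000100000) mod 2 = 0+0+0+0+0+0+0+0+0+0+0 mod 2 = 0
  c[10] = d·G[:,10] = (10100010111)·(00000010000) mod 2 = 0+0+0+0+0+0+1+0+0+0+0 mod 2 = 1
  c[11] = d·G[:,11] = (10100010111)·(00000001000) mod 2 = 0+0+0+0+0+0+0+0+0+0+0 mod 2 = 0
  c[12] = d·G[:,12] = (10100010111)·(00000000100) mod 2 = 0+0+0+0+0+0+0+0+1+0+0 mod 2 = 1
  c[13] = d·G[:,13] = (10100010111)·(00000000010) mod 2 = 0+0+0+0+0+0+0+0+0+1+0 mod 2 = 1
  c[14] = d·G[:,14] = (10100010111)·(00000000001) mod 2 = 0+0+0+0+0+0+0+0+0+0+1 mod 2 = 1
Codeword = 011001000010111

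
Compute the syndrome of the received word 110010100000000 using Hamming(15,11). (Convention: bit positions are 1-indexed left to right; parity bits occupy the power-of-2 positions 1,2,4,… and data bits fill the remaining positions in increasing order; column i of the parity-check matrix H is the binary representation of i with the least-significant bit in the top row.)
Syndrome s = H · r^T (mod 2), r = 110010100000000:
  s[0] = (101010101010101)·(110010100000000) mod 2 = 1+0+0+0+1+0+1+0+0+0+0+0+0+0+0 mod 2 = 1
  s[1] = (011001100110011)·(110010100000000) mod 2 = 0+1+0+0+0+0+1+0+0+0+0+0+0+0+0 mod 2 = 0
  s[2] = (000111100001111)·(110010100000000) mod 2 = 0+0+0+0+1+0+1+0+0+0+0+0+0+0+0 mod 2 = 0
  s[3] = (000000011111111)·(110010100000000) mod 2 = 0+0+0+0+0+0+0+0+0+0+0+0+0+0+0 mod 2 = 0
Syndrome = 1000
Non-zero syndrome: error at position 1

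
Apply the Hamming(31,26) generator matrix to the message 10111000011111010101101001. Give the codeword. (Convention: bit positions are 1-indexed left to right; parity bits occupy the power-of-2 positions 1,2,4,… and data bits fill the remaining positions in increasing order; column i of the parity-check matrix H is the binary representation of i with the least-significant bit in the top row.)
Codeword c = d · G (mod 2), d = 10111000011111010101101001:
  c[0] = d·G[:,0] = (10111000011111010101101001)·(11011010101101010101010101) mod 2 = 1+0+0+1+1+0+0+0+0+0+1+1+0+1+0+1+0+1+0+1+0+0+0+0+0+1 mod 2 = 0
  c[1] = d·G[:,1] = (10111000011111010101101001)·(10110110011011001100110011) mod 2 = 1+0+1+1+0+0+0+0+0+1+1+0+1+1+0+0+0+1+0+0+1+0+0+0+0+1 mod 2 = 0
  c[2] = d·G[:,2] = (10111000011111010101101001)·(10000000000000000000000000) mod 2 = 1+0+0+0+0+0+0+0+0+0+0+0+0+0+0+0+0+0+0+0+0+0+0+0+0+0 mod 2 = 1
  c[3] = d·G[:,3] = (10111000011111010101101001)·(01110001111000111100001111) mod 2 = 0+0+1+1+0+0+0+0+0+1+1+0+0+0+0+1+0+1+0+0+0+0+1+0+0+1 mod 2 = 0
  c[4] = d·G[:,4] = (10111000011111010101101001)·(01000000000000000000000000) mod 2 = 0+0+0+0+0+0+0+0+0+0+0+0+0+0+0+0+0+0+0+0+0+0+0+0+0+0 mod 2 = 0
  c[5] = d·G[:,5] = (10111000011111010101101001)·(00100000000000000000000000) mod 2 = 0+0+1+0+0+0+0+0+0+0+0+0+0+0+0+0+0+0+0+0+0+0+0+0+0+0 mod 2 = 1
  c[6] = d·G[:,6] = (10111000011111010101101001)·(00010000000000000000000000) mod 2 = 0+0+0+1+0+0+0+0+0+0+0+0+0+0+0+0+0+0+0+0+0+0+0+0+0+0 mod 2 = 1
  c[7] = d·G[:,7] = (10111000011111010101101001)·(00001111111000000011111111) mod 2 = 0+0+0+0+1+0+0+0+0+1+1+0+0+0+0+0+0+0+0+1+1+0+1+0+0+1 mod 2 = 1
  c[8] = d·G[:,8] = (10111000011111010101101001)·(00001000000000000000000000) mod 2 = 0+0+0+0+1+0+0+0+0+0+0+0+0+0+0+0+0+0+0+0+0+0+0+0+0+0 mod 2 = 1
  c[9] = d·G[:,9] = (10111000011111010101101001)·(00000100000000000000000000) mod 2 = 0+0+0+0+0+0+0+0+0+0+0+0+0+0+0+0+0+0+0+0+0+0+0+0+0+0 mod 2 = 0
  c[10] = d·G[:,10] = (10111000011111010101101001)·(00000010000000000000000000) mod 2 = 0+0+0+0+0+0+0+0+0+0+0+0+0+0+0+0+0+0+0+0+0+0+0+0+0+0 mod 2 = 0
  c[11] = d·G[:,11] = (10111000011111010101101001)·(00000001000000000000000000) mod 2 = 0+0+0+0+0+0+0+0+0+0+0+0+0+0+0+0+0+0+0+0+0+0+0+0+0+0 mod 2 = 0
  c[12] = d·G[:,12] = (10111000011111010101101001)·(00000000100000000000000000) mod 2 = 0+0+0+0+0+0+0+0+0+0+0+0+0+0+0+0+0+0+0+0+0+0+0+0+0+0 mod 2 = 0
  c[13] = d·G[:,13] = (10111000011111010101101001)·(00000000010000000000000000) mod 2 = 0+0+0+0+0+0+0+0+0+1+0+0+0+0+0+0+0+0+0+0+0+0+0+0+0+0 mod 2 = 1
  c[14] = d·G[:,14] = (10111000011111010101101001)·(00000000001000000000000000) mod 2 = 0+0+0+0+0+0+0+0+0+0+1+0+0+0+0+0+0+0+0+0+0+0+0+0+0+0 mod 2 = 1
  c[15] = d·G[:,15] = (10111000011111010101101001)·(00000000000111111111111111) mod 2 = 0+0+0+0+0+0+0+0+0+0+0+1+1+1+0+1+0+1+0+1+1+0+1+0+0+1 mod 2 = 1
  c[16] = d·G[:,16] = (10111000011111010101101001)·(00000000000100000000000000) mod 2 = 0+0+0+0+0+0+0+0+0+0+0+1+0+0+0+0+0+0+0+0+0+0+0+0+0+0 mod 2 = 1
  c[17] = d·G[:,17] = (10111000011111010101101001)·(00000000000010000000000000) mod 2 = 0+0+0+0+0+0+0+0+0+0+0+0+1+0+0+0+0+0+0+0+0+0+0+0+0+0 mod 2 = 1
  c[18] = d·G[:,18] = (10111000011111010101101001)·(00000000000001000000000000) mod 2 = 0+0+0+0+0+0+0+0+0+0+0+0+0+1+0+0+0+0+0+0+0+0+0+0+0+0 mod 2 = 1
  c[19] = d·G[:,19] = (10111000011111010101101001)·(00000000000000100000000000) mod 2 = 0+0+0+0+0+0+0+0+0+0+0+0+0+0+0+0+0+0+0+0+0+0+0+0+0+0 mod 2 = 0
  c[20] = d·G[:,20] = (10111000011111010101101001)·(00000000000000010000000000) mod 2 = 0+0+0+0+0+0+0+0+0+0+0+0+0+0+0+1+0+0+0+0+0+0+0+0+0+0 mod 2 = 1
  c[21] = d·G[:,21] = (10111000011111010101101001)·(00000000000000001000000000) mod 2 = 0+0+0+0+0+0+0+0+0+0+0+0+0+0+0+0+0+0+0+0+0+0+0+0+0+0 mod 2 = 0
  c[22] = d·G[:,22] = (10111000011111010101101001)·(00000000000000000100000000) mod 2 = 0+0+0+0+0+0+0+0+0+0+0+0+0+0+0+0+0+1+0+0+0+0+0+0+0+0 mod 2 = 1
  c[23] = d·G[:,23] = (10111000011111010101101001)·(00000000000000000010000000) mod 2 = 0+0+0+0+0+0+0+0+0+0+0+0+0+0+0+0+0+0+0+0+0+0+0+0+0+0 mod 2 = 0
  c[24] = d·G[:,24] = (10111000011111010101101001)·(00000000000000000001000000) mod 2 = 0+0+0+0+0+0+0+0+0+0+0+0+0+0+0+0+0+0+0+1+0+0+0+0+0+0 mod 2 = 1
  c[25] = d·G[:,25] = (10111000011111010101101001)·(00000000000000000000100000) mod 2 = 0+0+0+0+0+0+0+0+0+0+0+0+0+0+0+0+0+0+0+0+1+0+0+0+0+0 mod 2 = 1
  c[26] = d·G[:,26] = (10111000011111010101101001)·(00000000000000000000010000) mod 2 = 0+0+0+0+0+0+0+0+0+0+0+0+0+0+0+0+0+0+0+0+0+0+0+0+0+0 mod 2 = 0
  c[27] = d·G[:,27] = (10111000011111010101101001)·(00000000000000000000001000) mod 2 = 0+0+0+0+0+0+0+0+0+0+0+0+0+0+0+0+0+0+0+0+0+0+1+0+0+0 mod 2 = 1
  c[28] = d·G[:,28] = (10111000011111010101101001)·(00000000000000000000000100) mod 2 = 0+0+0+0+0+0+0+0+0+0+0+0+0+0+0+0+0+0+0+0+0+0+0+0+0+0 mod 2 = 0
  c[29] = d·G[:,29] = (10111000011111010101101001)·(00000000000000000000000010) mod 2 = 0+0+0+0+0+0+0+0+0+0+0+0+0+0+0+0+0+0+0+0+0+0+0+0+0+0 mod 2 = 0
  c[30] = d·G[:,30] = (10111000011111010101101001)·(00000000000000000000000001) mod 2 = 0+0+0+0+0+0+0+0+0+0+0+0+0+0+0+0+0+0+0+0+0+0+0+0+0+1 mod 2 = 1
Codeword = 0010011110000111111010101101001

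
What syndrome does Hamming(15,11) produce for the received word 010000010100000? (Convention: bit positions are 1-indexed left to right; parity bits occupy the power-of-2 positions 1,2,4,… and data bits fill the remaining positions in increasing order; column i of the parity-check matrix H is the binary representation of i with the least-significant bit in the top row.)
Syndrome s = H · r^T (mod 2), r = 010000010100000:
  s[0] = (101010101010101)·(010000010100000) mod 2 = 0+0+0+0+0+0+0+0+0+0+0+0+0+0+0 mod 2 = 0
  s[1] = (011001100110011)·(010000010100000) mod 2 = 0+1+0+0+0+0+0+0+0+1+0+0+0+0+0 mod 2 = 0
  s[2] = (000111100001111)·(010000010100000) mod 2 = 0+0+0+0+0+0+0+0+0+0+0+0+0+0+0 mod 2 = 0
  s[3] = (000000011111111)·(010000010100000) mod 2 = 0+0+0+0+0+0+0+1+0+1+0+0+0+0+0 mod 2 = 0
Syndrome = 0000
s = 0: no error detected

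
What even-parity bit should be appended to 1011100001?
Sum of data bits: 1+0+1+1+1+0+0+0+0+1 = 5.
5 mod 2 = 1, so parity bit = 1.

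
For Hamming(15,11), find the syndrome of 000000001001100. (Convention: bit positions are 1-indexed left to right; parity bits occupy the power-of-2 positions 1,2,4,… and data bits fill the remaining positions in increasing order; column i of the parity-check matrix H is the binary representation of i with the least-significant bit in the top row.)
Syndrome s = H · r^T (mod 2), r = 000000001001100:
  s[0] = (101010101010101)·(000000001001100) mod 2 = 0+0+0+0+0+0+0+0+1+0+0+0+1+0+0 mod 2 = 0
  s[1] = (011001100110011)·(000000001001100) mod 2 = 0+0+0+0+0+0+0+0+0+0+0+0+0+0+0 mod 2 = 0
  s[2] = (000111100001111)·(000000001001100) mod 2 = 0+0+0+0+0+0+0+0+0+0+0+1+1+0+0 mod 2 = 0
  s[3] = (000000011111111)·(000000001001100) mod 2 = 0+0+0+0+0+0+0+0+1+0+0+1+1+0+0 mod 2 = 1
Syndrome = 0001
Non-zero syndrome: error at position 8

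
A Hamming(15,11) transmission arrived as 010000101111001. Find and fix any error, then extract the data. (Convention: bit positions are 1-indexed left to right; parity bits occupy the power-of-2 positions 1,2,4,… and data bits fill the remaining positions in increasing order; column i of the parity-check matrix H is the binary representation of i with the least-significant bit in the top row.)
Syndrome s = H · r^T (mod 2), r = 010000101111001:
  s[0] = (101010101010101)·(010000101111001) mod 2 = 0+0+0+0+0+0+1+0+1+0+1+0+0+0+1 mod 2 = 0
  s[1] = (011001100110011)·(010000101111001) mod 2 = 0+1+0+0+0+0+1+0+0+1+1+0+0+0+1 mod 2 = 1
  s[2] = (000111100001111)·(010000101111001) mod 2 = 0+0+0+0+0+0+1+0+0+0+0+1+0+0+1 mod 2 = 1
  s[3] = (000000011111111)·(010000101111001) mod 2 = 0+0+0+0+0+0+0+0+1+1+1+1+0+0+1 mod 2 = 1
Syndrome = 0111
Column 14 of H equals this syndrome → error at bit 14 (1-indexed).
Flip bit 14: 010000101111001 → 010000101111011
Extract data bits at positions {3,5,6,7,9,10,11,12,13,14,15}: 00011111011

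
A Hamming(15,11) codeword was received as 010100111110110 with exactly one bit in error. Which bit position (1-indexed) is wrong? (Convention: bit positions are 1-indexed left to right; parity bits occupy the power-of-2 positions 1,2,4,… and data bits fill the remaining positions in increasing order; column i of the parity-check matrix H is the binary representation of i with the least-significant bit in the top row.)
Syndrome s = H · r^T (mod 2), r = 010100111110110:
  s[0] = (101010101010101)·(010100111110110) mod 2 = 0+0+0+0+0+0+1+0+1+0+1+0+1+0+0 mod 2 = 0
  s[1] = (011001100110011)·(010100111110110) mod 2 = 0+1+0+0+0+0+1+0+0+1+1+0+0+1+0 mod 2 = 1
  s[2] = (000111100001111)·(010100111110110) mod 2 = 0+0+0+1+0+0+1+0+0+0+0+0+1+1+0 mod 2 = 0
  s[3] = (000000011111111)·(010100111110110) mod 2 = 0+0+0+0+0+0+0+1+1+1+1+0+1+1+0 mod 2 = 0
Syndrome = 0100
Column i of H is the binary representation of i, so the syndrome is the binary index of the flipped bit.
Read s = 0100 with s[0] as LSB: 0·2^0 + 1·2^1 + 0·2^2 + 0·2^3 = 2.
Error is at bit position 2.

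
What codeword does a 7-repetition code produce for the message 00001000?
Repeat each bit 7× and concatenate:
0→0000000  0→0000000  0→0000000  0→0000000  1→1111111  0→0000000  0→0000000  0→0000000
Codeword = 00000000000000000000000000001111111000000000000000000000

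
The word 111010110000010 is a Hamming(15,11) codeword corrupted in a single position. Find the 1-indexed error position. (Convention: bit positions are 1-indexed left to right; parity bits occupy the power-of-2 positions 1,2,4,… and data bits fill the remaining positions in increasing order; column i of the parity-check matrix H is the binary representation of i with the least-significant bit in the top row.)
Syndrome s = H · r^T (mod 2), r = 111010110000010:
  s[0] = (101010101010101)·(111010110000010) mod 2 = 1+0+1+0+1+0+1+0+0+0+0+0+0+0+0 mod 2 = 0
  s[1] = (011001100110011)·(111010110000010) mod 2 = 0+1+1+0+0+0+1+0+0+0+0+0+0+1+0 mod 2 = 0
  s[2] = (000111100001111)·(111010110000010) mod 2 = 0+0+0+0+1+0+1+0+0+0+0+0+0+1+0 mod 2 = 1
  s[3] = (000000011111111)·(111010110000010) mod 2 = 0+0+0+0+0+0+0+1+0+0+0+0+0+1+0 mod 2 = 0
Syndrome = 0010
Column i of H is the binary representation of i, so the syndrome is the binary index of the flipped bit.
Read s = 0010 with s[0] as LSB: 0·2^0 + 0·2^1 + 1·2^2 + 0·2^3 = 4.
Error is at bit position 4.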